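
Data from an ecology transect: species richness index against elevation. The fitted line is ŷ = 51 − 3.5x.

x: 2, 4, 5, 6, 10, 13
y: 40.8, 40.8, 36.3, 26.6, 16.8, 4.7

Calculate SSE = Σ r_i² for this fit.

x=2: ŷ = 51 − 3.5·2 = 44; r = 40.8 − 44 = -3.2
x=4: ŷ = 51 − 3.5·4 = 37; r = 40.8 − 37 = 3.8
x=5: ŷ = 51 − 3.5·5 = 33.5; r = 36.3 − 33.5 = 2.8
x=6: ŷ = 51 − 3.5·6 = 30; r = 26.6 − 30 = -3.4
x=10: ŷ = 51 − 3.5·10 = 16; r = 16.8 − 16 = 0.8
x=13: ŷ = 51 − 3.5·13 = 5.5; r = 4.7 − 5.5 = -0.8
SSE = 10.24 + 14.44 + 7.84 + 11.56 + 0.64 + 0.64 = 45.36

SSE = 45.36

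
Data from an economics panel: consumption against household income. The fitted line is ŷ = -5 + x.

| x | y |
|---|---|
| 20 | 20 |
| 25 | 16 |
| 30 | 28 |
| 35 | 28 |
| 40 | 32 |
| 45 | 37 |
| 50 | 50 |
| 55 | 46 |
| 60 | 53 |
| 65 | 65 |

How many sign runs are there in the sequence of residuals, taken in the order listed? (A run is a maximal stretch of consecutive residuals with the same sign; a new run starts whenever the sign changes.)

x=20: ŷ = -5 + 20 = 15; r = 20 − 15 = 5
x=25: ŷ = -5 + 25 = 20; r = 16 − 20 = -4
x=30: ŷ = -5 + 30 = 25; r = 28 − 25 = 3
x=35: ŷ = -5 + 35 = 30; r = 28 − 30 = -2
x=40: ŷ = -5 + 40 = 35; r = 32 − 35 = -3
x=45: ŷ = -5 + 45 = 40; r = 37 − 40 = -3
x=50: ŷ = -5 + 50 = 45; r = 50 − 45 = 5
x=55: ŷ = -5 + 55 = 50; r = 46 − 50 = -4
x=60: ŷ = -5 + 60 = 55; r = 53 − 55 = -2
x=65: ŷ = -5 + 65 = 60; r = 65 − 60 = 5
Signs: + − + − − − + − − +
Runs: +×1, −×1, +×1, −×3, +×1, −×2, +×1 → 7

7 runs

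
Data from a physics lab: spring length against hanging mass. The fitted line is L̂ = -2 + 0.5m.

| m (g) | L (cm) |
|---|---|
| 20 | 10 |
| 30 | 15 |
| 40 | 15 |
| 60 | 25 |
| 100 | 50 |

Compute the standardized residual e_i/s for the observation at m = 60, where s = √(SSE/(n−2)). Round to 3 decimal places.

m=20: L̂ = -2 + 0.5·20 = 8; e = 10 − 8 = 2
m=30: L̂ = -2 + 0.5·30 = 13; e = 15 − 13 = 2
m=40: L̂ = -2 + 0.5·40 = 18; e = 15 − 18 = -3
m=60: L̂ = -2 + 0.5·60 = 28; e = 25 − 28 = -3
m=100: L̂ = -2 + 0.5·100 = 48; e = 50 − 48 = 2
SSE = 4 + 4 + 9 + 9 + 4 = 30
s = √(30/3) = 3.16228
e/s = -3 / 3.16228 = -0.949

-0.949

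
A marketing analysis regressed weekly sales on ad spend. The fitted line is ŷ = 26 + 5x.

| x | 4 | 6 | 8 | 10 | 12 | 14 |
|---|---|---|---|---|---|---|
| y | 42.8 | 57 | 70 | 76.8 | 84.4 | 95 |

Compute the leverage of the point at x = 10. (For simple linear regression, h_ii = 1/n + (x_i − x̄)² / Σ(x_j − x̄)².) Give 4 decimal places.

x̄ = (4 + 6 + 8 + 10 + 12 + 14)/6 = 9
Σ(x − x̄)² = 25 + 9 + 1 + 1 + 9 + 25 = 70
h = 1/6 + (1)²/70 = 0.166667 + 0.0142857 = 0.1810

h = 0.1810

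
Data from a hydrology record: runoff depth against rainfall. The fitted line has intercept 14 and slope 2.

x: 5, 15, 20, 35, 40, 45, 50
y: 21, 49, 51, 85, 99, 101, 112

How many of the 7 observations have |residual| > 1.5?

x=5: ŷ = 14 + 2·5 = 24; r = 21 − 24 = -3
x=15: ŷ = 14 + 2·15 = 44; r = 49 − 44 = 5
x=20: ŷ = 14 + 2·20 = 54; r = 51 − 54 = -3
x=35: ŷ = 14 + 2·35 = 84; r = 85 − 84 = 1
x=40: ŷ = 14 + 2·40 = 94; r = 99 − 94 = 5
x=45: ŷ = 14 + 2·45 = 104; r = 101 − 104 = -3
x=50: ŷ = 14 + 2·50 = 114; r = 112 − 114 = -2
|r| > 1.5: x=5 (|r|=3), x=15 (|r|=5), x=20 (|r|=3), x=40 (|r|=5), x=45 (|r|=3), x=50 (|r|=2) → 6

6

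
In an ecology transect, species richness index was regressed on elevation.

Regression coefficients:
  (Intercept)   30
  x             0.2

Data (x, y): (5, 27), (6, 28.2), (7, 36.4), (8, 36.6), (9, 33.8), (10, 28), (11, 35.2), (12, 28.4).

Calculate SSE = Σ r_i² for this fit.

x=5: ŷ = 30 + 0.2·5 = 31; r = 27 − 31 = -4
x=6: ŷ = 30 + 0.2·6 = 31.2; r = 28.2 − 31.2 = -3
x=7: ŷ = 30 + 0.2·7 = 31.4; r = 36.4 − 31.4 = 5
x=8: ŷ = 30 + 0.2·8 = 31.6; r = 36.6 − 31.6 = 5
x=9: ŷ = 30 + 0.2·9 = 31.8; r = 33.8 − 31.8 = 2
x=10: ŷ = 30 + 0.2·10 = 32; r = 28 − 32 = -4
x=11: ŷ = 30 + 0.2·11 = 32.2; r = 35.2 − 32.2 = 3
x=12: ŷ = 30 + 0.2·12 = 32.4; r = 28.4 − 32.4 = -4
SSE = 16 + 9 + 25 + 25 + 4 + 16 + 9 + 16 = 120

SSE = 120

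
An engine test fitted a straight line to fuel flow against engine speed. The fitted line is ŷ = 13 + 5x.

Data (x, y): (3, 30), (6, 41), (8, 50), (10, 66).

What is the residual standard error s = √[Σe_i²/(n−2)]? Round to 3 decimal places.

x=3: ŷ = 13 + 5·3 = 28; e = 30 − 28 = 2
x=6: ŷ = 13 + 5·6 = 43; e = 41 − 43 = -2
x=8: ŷ = 13 + 5·8 = 53; e = 50 − 53 = -3
x=10: ŷ = 13 + 5·10 = 63; e = 66 − 63 = 3
SSE = 4 + 4 + 9 + 9 = 26
s = √(26/2) = √13 ≈ 3.606

s = 3.606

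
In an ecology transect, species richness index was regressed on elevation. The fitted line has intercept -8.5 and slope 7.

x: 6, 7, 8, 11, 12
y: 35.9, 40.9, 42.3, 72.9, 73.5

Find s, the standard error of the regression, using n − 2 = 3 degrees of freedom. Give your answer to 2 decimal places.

x=6: ŷ = -8.5 + 7·6 = 33.5; r = 35.9 − 33.5 = 2.4
x=7: ŷ = -8.5 + 7·7 = 40.5; r = 40.9 − 40.5 = 0.4
x=8: ŷ = -8.5 + 7·8 = 47.5; r = 42.3 − 47.5 = -5.2
x=11: ŷ = -8.5 + 7·11 = 68.5; r = 72.9 − 68.5 = 4.4
x=12: ŷ = -8.5 + 7·12 = 75.5; r = 73.5 − 75.5 = -2
SSE = 5.76 + 0.16 + 27.04 + 19.36 + 4 = 56.32
s = √(56.32/3) = √18.7733 ≈ 4.33

s = 4.33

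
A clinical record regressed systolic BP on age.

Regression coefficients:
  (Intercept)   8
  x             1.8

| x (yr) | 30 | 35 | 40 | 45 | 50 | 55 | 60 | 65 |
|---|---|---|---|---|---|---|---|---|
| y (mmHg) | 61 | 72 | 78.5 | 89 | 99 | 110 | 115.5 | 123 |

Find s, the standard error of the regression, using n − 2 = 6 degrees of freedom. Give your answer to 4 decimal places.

s = 1.7559

x=30: ŷ = 8 + 1.8·30 = 62; r = 61 − 62 = -1
x=35: ŷ = 8 + 1.8·35 = 71; r = 72 − 71 = 1
x=40: ŷ = 8 + 1.8·40 = 80; r = 78.5 − 80 = -1.5
x=45: ŷ = 8 + 1.8·45 = 89; r = 89 − 89 = 0
x=50: ŷ = 8 + 1.8·50 = 98; r = 99 − 98 = 1
x=55: ŷ = 8 + 1.8·55 = 107; r = 110 − 107 = 3
x=60: ŷ = 8 + 1.8·60 = 116; r = 115.5 − 116 = -0.5
x=65: ŷ = 8 + 1.8·65 = 125; r = 123 − 125 = -2
SSE = 1 + 1 + 2.25 + 0 + 1 + 9 + 0.25 + 4 = 18.5
s = √(18.5/6) = √3.08333 ≈ 1.7559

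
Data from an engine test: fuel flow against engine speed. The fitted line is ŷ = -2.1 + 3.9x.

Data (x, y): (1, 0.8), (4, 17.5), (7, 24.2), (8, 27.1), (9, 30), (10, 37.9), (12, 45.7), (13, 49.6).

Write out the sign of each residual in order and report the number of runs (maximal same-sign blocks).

x=1: ŷ = -2.1 + 3.9·1 = 1.8; e = 0.8 − 1.8 = -1
x=4: ŷ = -2.1 + 3.9·4 = 13.5; e = 17.5 − 13.5 = 4
x=7: ŷ = -2.1 + 3.9·7 = 25.2; e = 24.2 − 25.2 = -1
x=8: ŷ = -2.1 + 3.9·8 = 29.1; e = 27.1 − 29.1 = -2
x=9: ŷ = -2.1 + 3.9·9 = 33; e = 30 − 33 = -3
x=10: ŷ = -2.1 + 3.9·10 = 36.9; e = 37.9 − 36.9 = 1
x=12: ŷ = -2.1 + 3.9·12 = 44.7; e = 45.7 − 44.7 = 1
x=13: ŷ = -2.1 + 3.9·13 = 48.6; e = 49.6 − 48.6 = 1
Signs: − + − − − + + +
Runs: −×1, +×1, −×3, +×3 → 4

4 runs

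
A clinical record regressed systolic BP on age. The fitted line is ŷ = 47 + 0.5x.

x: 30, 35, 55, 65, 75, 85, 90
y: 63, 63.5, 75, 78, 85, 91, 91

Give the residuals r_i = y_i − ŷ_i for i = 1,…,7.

1, -1, 0.5, -1.5, 0.5, 1.5, -1

x=30: ŷ = 47 + 0.5·30 = 62; r = 63 − 62 = 1
x=35: ŷ = 47 + 0.5·35 = 64.5; r = 63.5 − 64.5 = -1
x=55: ŷ = 47 + 0.5·55 = 74.5; r = 75 − 74.5 = 0.5
x=65: ŷ = 47 + 0.5·65 = 79.5; r = 78 − 79.5 = -1.5
x=75: ŷ = 47 + 0.5·75 = 84.5; r = 85 − 84.5 = 0.5
x=85: ŷ = 47 + 0.5·85 = 89.5; r = 91 − 89.5 = 1.5
x=90: ŷ = 47 + 0.5·90 = 92; r = 91 − 92 = -1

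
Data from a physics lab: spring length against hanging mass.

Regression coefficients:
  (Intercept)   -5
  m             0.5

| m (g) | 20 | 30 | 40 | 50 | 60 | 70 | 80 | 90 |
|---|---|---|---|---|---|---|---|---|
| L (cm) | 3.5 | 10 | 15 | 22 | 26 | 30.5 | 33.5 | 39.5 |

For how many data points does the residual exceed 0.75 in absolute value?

4

m=20: ŷ = -5 + 0.5·20 = 5; e = 3.5 − 5 = -1.5
m=30: ŷ = -5 + 0.5·30 = 10; e = 10 − 10 = 0
m=40: ŷ = -5 + 0.5·40 = 15; e = 15 − 15 = 0
m=50: ŷ = -5 + 0.5·50 = 20; e = 22 − 20 = 2
m=60: ŷ = -5 + 0.5·60 = 25; e = 26 − 25 = 1
m=70: ŷ = -5 + 0.5·70 = 30; e = 30.5 − 30 = 0.5
m=80: ŷ = -5 + 0.5·80 = 35; e = 33.5 − 35 = -1.5
m=90: ŷ = -5 + 0.5·90 = 40; e = 39.5 − 40 = -0.5
|e| > 0.75: m=20 (|e|=1.5), m=50 (|e|=2), m=60 (|e|=1), m=80 (|e|=1.5) → 4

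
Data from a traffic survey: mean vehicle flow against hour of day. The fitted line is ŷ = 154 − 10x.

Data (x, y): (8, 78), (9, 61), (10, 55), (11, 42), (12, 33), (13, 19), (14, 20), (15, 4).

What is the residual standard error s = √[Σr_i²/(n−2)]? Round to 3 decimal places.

s = 3.916

x=8: ŷ = 154 − 10·8 = 74; r = 78 − 74 = 4
x=9: ŷ = 154 − 10·9 = 64; r = 61 − 64 = -3
x=10: ŷ = 154 − 10·10 = 54; r = 55 − 54 = 1
x=11: ŷ = 154 − 10·11 = 44; r = 42 − 44 = -2
x=12: ŷ = 154 − 10·12 = 34; r = 33 − 34 = -1
x=13: ŷ = 154 − 10·13 = 24; r = 19 − 24 = -5
x=14: ŷ = 154 − 10·14 = 14; r = 20 − 14 = 6
x=15: ŷ = 154 − 10·15 = 4; r = 4 − 4 = 0
SSE = 16 + 9 + 1 + 4 + 1 + 25 + 36 + 0 = 92
s = √(92/6) = √15.3333 ≈ 3.916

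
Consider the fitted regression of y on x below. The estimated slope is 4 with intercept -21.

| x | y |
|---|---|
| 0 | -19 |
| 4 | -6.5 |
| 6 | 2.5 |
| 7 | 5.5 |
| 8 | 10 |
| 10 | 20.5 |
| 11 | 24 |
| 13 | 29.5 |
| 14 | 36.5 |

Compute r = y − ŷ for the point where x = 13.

ŷ = -21 + 4·13 = 31
r = 29.5 − 31 = -1.5

r = -1.5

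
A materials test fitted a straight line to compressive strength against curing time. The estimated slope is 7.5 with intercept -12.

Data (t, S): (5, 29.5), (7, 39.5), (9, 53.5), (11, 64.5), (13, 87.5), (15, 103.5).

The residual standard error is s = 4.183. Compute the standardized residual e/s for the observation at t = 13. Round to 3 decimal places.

0.478

Ŝ = -12 + 7.5·13 = 85.5
e = 87.5 − 85.5 = 2
e/s = 2 / 4.183 = 0.478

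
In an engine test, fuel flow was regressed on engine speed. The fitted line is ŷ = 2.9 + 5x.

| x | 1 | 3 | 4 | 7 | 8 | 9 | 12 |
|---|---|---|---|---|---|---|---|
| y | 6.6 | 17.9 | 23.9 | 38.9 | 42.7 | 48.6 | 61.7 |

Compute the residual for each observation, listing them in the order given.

x=1: ŷ = 2.9 + 5·1 = 7.9; e = 6.6 − 7.9 = -1.3
x=3: ŷ = 2.9 + 5·3 = 17.9; e = 17.9 − 17.9 = 0
x=4: ŷ = 2.9 + 5·4 = 22.9; e = 23.9 − 22.9 = 1
x=7: ŷ = 2.9 + 5·7 = 37.9; e = 38.9 − 37.9 = 1
x=8: ŷ = 2.9 + 5·8 = 42.9; e = 42.7 − 42.9 = -0.2
x=9: ŷ = 2.9 + 5·9 = 47.9; e = 48.6 − 47.9 = 0.7
x=12: ŷ = 2.9 + 5·12 = 62.9; e = 61.7 − 62.9 = -1.2

-1.3, 0, 1, 1, -0.2, 0.7, -1.2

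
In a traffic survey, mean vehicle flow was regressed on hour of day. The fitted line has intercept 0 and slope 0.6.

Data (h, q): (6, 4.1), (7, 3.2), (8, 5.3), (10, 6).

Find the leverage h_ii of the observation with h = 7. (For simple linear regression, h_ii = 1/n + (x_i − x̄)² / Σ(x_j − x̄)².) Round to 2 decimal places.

h = 0.31

h̄ = (6 + 7 + 8 + 10)/4 = 7.75
Σ(h − h̄)² = 3.0625 + 0.5625 + 0.0625 + 5.0625 = 8.75
h = 1/4 + (-0.75)²/8.75 = 0.25 + 0.0642857 = 0.31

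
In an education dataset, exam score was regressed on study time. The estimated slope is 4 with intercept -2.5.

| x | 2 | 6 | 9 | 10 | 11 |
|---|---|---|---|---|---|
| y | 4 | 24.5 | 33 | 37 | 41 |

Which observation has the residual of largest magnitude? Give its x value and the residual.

x=2: ŷ = -2.5 + 4·2 = 5.5; e = 4 − 5.5 = -1.5
x=6: ŷ = -2.5 + 4·6 = 21.5; e = 24.5 − 21.5 = 3
x=9: ŷ = -2.5 + 4·9 = 33.5; e = 33 − 33.5 = -0.5
x=10: ŷ = -2.5 + 4·10 = 37.5; e = 37 − 37.5 = -0.5
x=11: ŷ = -2.5 + 4·11 = 41.5; e = 41 − 41.5 = -0.5
Largest |e| is 3 at x = 6, residual 3.

x = 6, e = 3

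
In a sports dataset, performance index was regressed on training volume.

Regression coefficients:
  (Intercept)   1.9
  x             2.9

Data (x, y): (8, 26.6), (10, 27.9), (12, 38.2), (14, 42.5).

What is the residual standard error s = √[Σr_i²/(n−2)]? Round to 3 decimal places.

x=8: ŷ = 1.9 + 2.9·8 = 25.1; r = 26.6 − 25.1 = 1.5
x=10: ŷ = 1.9 + 2.9·10 = 30.9; r = 27.9 − 30.9 = -3
x=12: ŷ = 1.9 + 2.9·12 = 36.7; r = 38.2 − 36.7 = 1.5
x=14: ŷ = 1.9 + 2.9·14 = 42.5; r = 42.5 − 42.5 = 0
SSE = 2.25 + 9 + 2.25 + 0 = 13.5
s = √(13.5/2) = √6.75 ≈ 2.598

s = 2.598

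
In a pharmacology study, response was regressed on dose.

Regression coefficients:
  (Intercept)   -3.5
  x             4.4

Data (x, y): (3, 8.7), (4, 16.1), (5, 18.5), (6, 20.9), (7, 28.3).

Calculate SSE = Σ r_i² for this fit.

SSE = 10

x=3: ŷ = -3.5 + 4.4·3 = 9.7; r = 8.7 − 9.7 = -1
x=4: ŷ = -3.5 + 4.4·4 = 14.1; r = 16.1 − 14.1 = 2
x=5: ŷ = -3.5 + 4.4·5 = 18.5; r = 18.5 − 18.5 = 0
x=6: ŷ = -3.5 + 4.4·6 = 22.9; r = 20.9 − 22.9 = -2
x=7: ŷ = -3.5 + 4.4·7 = 27.3; r = 28.3 − 27.3 = 1
SSE = 1 + 4 + 0 + 4 + 1 = 10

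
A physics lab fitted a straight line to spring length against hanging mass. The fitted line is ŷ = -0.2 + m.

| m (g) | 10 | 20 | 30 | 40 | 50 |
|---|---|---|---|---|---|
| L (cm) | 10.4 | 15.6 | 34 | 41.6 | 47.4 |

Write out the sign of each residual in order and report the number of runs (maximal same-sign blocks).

m=10: ŷ = -0.2 + 10 = 9.8; e = 10.4 − 9.8 = 0.6
m=20: ŷ = -0.2 + 20 = 19.8; e = 15.6 − 19.8 = -4.2
m=30: ŷ = -0.2 + 30 = 29.8; e = 34 − 29.8 = 4.2
m=40: ŷ = -0.2 + 40 = 39.8; e = 41.6 − 39.8 = 1.8
m=50: ŷ = -0.2 + 50 = 49.8; e = 47.4 − 49.8 = -2.4
Signs: + − + + −
Runs: +×1, −×1, +×2, −×1 → 4

4 runs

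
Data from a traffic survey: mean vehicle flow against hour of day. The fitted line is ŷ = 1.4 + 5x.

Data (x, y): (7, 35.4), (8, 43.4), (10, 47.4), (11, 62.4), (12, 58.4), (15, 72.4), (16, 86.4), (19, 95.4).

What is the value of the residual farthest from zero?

r = 6

x=7: ŷ = 1.4 + 5·7 = 36.4; r = 35.4 − 36.4 = -1
x=8: ŷ = 1.4 + 5·8 = 41.4; r = 43.4 − 41.4 = 2
x=10: ŷ = 1.4 + 5·10 = 51.4; r = 47.4 − 51.4 = -4
x=11: ŷ = 1.4 + 5·11 = 56.4; r = 62.4 − 56.4 = 6
x=12: ŷ = 1.4 + 5·12 = 61.4; r = 58.4 − 61.4 = -3
x=15: ŷ = 1.4 + 5·15 = 76.4; r = 72.4 − 76.4 = -4
x=16: ŷ = 1.4 + 5·16 = 81.4; r = 86.4 − 81.4 = 5
x=19: ŷ = 1.4 + 5·19 = 96.4; r = 95.4 − 96.4 = -1
Largest |r| is 6 at x = 11, residual 6.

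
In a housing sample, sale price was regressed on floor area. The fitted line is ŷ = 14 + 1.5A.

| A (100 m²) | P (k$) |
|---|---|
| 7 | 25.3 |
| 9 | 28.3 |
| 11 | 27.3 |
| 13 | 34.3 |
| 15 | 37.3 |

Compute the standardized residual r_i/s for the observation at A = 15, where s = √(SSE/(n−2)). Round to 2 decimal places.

0.39

A=7: ŷ = 14 + 1.5·7 = 24.5; r = 25.3 − 24.5 = 0.8
A=9: ŷ = 14 + 1.5·9 = 27.5; r = 28.3 − 27.5 = 0.8
A=11: ŷ = 14 + 1.5·11 = 30.5; r = 27.3 − 30.5 = -3.2
A=13: ŷ = 14 + 1.5·13 = 33.5; r = 34.3 − 33.5 = 0.8
A=15: ŷ = 14 + 1.5·15 = 36.5; r = 37.3 − 36.5 = 0.8
SSE = 0.64 + 0.64 + 10.24 + 0.64 + 0.64 = 12.8
s = √(12.8/3) = 2.06559
r/s = 0.8 / 2.06559 = 0.39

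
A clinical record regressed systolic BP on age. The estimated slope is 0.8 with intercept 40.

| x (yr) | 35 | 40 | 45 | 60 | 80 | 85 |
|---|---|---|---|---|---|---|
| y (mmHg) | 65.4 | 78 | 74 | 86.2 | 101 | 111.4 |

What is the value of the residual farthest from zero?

x=35: ŷ = 40 + 0.8·35 = 68; r = 65.4 − 68 = -2.6
x=40: ŷ = 40 + 0.8·40 = 72; r = 78 − 72 = 6
x=45: ŷ = 40 + 0.8·45 = 76; r = 74 − 76 = -2
x=60: ŷ = 40 + 0.8·60 = 88; r = 86.2 − 88 = -1.8
x=80: ŷ = 40 + 0.8·80 = 104; r = 101 − 104 = -3
x=85: ŷ = 40 + 0.8·85 = 108; r = 111.4 − 108 = 3.4
Largest |r| is 6 at x = 40, residual 6.

r = 6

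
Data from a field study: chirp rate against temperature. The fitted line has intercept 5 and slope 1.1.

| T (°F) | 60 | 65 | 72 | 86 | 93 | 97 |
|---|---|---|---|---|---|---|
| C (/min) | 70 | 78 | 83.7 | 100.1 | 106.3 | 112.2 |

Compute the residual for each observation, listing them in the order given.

-1, 1.5, -0.5, 0.5, -1, 0.5

T=60: Ĉ = 5 + 1.1·60 = 71; e = 70 − 71 = -1
T=65: Ĉ = 5 + 1.1·65 = 76.5; e = 78 − 76.5 = 1.5
T=72: Ĉ = 5 + 1.1·72 = 84.2; e = 83.7 − 84.2 = -0.5
T=86: Ĉ = 5 + 1.1·86 = 99.6; e = 100.1 − 99.6 = 0.5
T=93: Ĉ = 5 + 1.1·93 = 107.3; e = 106.3 − 107.3 = -1
T=97: Ĉ = 5 + 1.1·97 = 111.7; e = 112.2 − 111.7 = 0.5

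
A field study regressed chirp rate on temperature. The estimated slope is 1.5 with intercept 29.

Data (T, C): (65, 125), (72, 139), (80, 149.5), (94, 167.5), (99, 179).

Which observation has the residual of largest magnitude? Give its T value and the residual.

T=65: Ĉ = 29 + 1.5·65 = 126.5; r = 125 − 126.5 = -1.5
T=72: Ĉ = 29 + 1.5·72 = 137; r = 139 − 137 = 2
T=80: Ĉ = 29 + 1.5·80 = 149; r = 149.5 − 149 = 0.5
T=94: Ĉ = 29 + 1.5·94 = 170; r = 167.5 − 170 = -2.5
T=99: Ĉ = 29 + 1.5·99 = 177.5; r = 179 − 177.5 = 1.5
Largest |r| is 2.5 at T = 94, residual -2.5.

T = 94, r = -2.5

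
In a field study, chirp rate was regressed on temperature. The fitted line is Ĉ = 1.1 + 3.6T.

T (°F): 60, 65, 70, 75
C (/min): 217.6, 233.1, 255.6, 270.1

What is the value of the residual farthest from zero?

r = 2.5

T=60: Ĉ = 1.1 + 3.6·60 = 217.1; r = 217.6 − 217.1 = 0.5
T=65: Ĉ = 1.1 + 3.6·65 = 235.1; r = 233.1 − 235.1 = -2
T=70: Ĉ = 1.1 + 3.6·70 = 253.1; r = 255.6 − 253.1 = 2.5
T=75: Ĉ = 1.1 + 3.6·75 = 271.1; r = 270.1 − 271.1 = -1
Largest |r| is 2.5 at T = 70, residual 2.5.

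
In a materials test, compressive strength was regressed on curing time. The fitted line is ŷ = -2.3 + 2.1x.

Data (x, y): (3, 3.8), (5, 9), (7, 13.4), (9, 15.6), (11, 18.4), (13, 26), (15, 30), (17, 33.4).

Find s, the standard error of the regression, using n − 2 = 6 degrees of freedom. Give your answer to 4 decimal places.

x=3: ŷ = -2.3 + 2.1·3 = 4; r = 3.8 − 4 = -0.2
x=5: ŷ = -2.3 + 2.1·5 = 8.2; r = 9 − 8.2 = 0.8
x=7: ŷ = -2.3 + 2.1·7 = 12.4; r = 13.4 − 12.4 = 1
x=9: ŷ = -2.3 + 2.1·9 = 16.6; r = 15.6 − 16.6 = -1
x=11: ŷ = -2.3 + 2.1·11 = 20.8; r = 18.4 − 20.8 = -2.4
x=13: ŷ = -2.3 + 2.1·13 = 25; r = 26 − 25 = 1
x=15: ŷ = -2.3 + 2.1·15 = 29.2; r = 30 − 29.2 = 0.8
x=17: ŷ = -2.3 + 2.1·17 = 33.4; r = 33.4 − 33.4 = 0
SSE = 0.04 + 0.64 + 1 + 1 + 5.76 + 1 + 0.64 + 0 = 10.08
s = √(10.08/6) = √1.68 ≈ 1.2961

s = 1.2961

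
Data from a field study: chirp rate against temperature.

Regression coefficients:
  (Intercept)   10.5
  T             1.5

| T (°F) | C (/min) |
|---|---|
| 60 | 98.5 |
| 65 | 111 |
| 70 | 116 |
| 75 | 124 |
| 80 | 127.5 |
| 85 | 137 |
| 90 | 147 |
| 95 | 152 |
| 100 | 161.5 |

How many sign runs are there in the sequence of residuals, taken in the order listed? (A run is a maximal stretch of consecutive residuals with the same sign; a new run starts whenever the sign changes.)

6 runs

T=60: ŷ = 10.5 + 1.5·60 = 100.5; r = 98.5 − 100.5 = -2
T=65: ŷ = 10.5 + 1.5·65 = 108; r = 111 − 108 = 3
T=70: ŷ = 10.5 + 1.5·70 = 115.5; r = 116 − 115.5 = 0.5
T=75: ŷ = 10.5 + 1.5·75 = 123; r = 124 − 123 = 1
T=80: ŷ = 10.5 + 1.5·80 = 130.5; r = 127.5 − 130.5 = -3
T=85: ŷ = 10.5 + 1.5·85 = 138; r = 137 − 138 = -1
T=90: ŷ = 10.5 + 1.5·90 = 145.5; r = 147 − 145.5 = 1.5
T=95: ŷ = 10.5 + 1.5·95 = 153; r = 152 − 153 = -1
T=100: ŷ = 10.5 + 1.5·100 = 160.5; r = 161.5 − 160.5 = 1
Signs: − + + + − − + − +
Runs: −×1, +×3, −×2, +×1, −×1, +×1 → 6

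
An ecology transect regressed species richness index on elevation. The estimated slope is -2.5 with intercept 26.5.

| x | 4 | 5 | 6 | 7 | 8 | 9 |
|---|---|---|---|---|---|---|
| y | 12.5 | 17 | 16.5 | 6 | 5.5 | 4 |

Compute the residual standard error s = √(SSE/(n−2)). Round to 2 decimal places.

x=4: ŷ = 26.5 − 2.5·4 = 16.5; r = 12.5 − 16.5 = -4
x=5: ŷ = 26.5 − 2.5·5 = 14; r = 17 − 14 = 3
x=6: ŷ = 26.5 − 2.5·6 = 11.5; r = 16.5 − 11.5 = 5
x=7: ŷ = 26.5 − 2.5·7 = 9; r = 6 − 9 = -3
x=8: ŷ = 26.5 − 2.5·8 = 6.5; r = 5.5 − 6.5 = -1
x=9: ŷ = 26.5 − 2.5·9 = 4; r = 4 − 4 = 0
SSE = 16 + 9 + 25 + 9 + 1 + 0 = 60
s = √(60/4) = √15 ≈ 3.87

s = 3.87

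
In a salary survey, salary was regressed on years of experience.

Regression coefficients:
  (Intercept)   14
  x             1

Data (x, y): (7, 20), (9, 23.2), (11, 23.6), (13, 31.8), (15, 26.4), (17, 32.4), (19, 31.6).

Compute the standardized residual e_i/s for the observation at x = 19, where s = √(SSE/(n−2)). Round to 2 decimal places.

x=7: ŷ = 14 + 7 = 21; e = 20 − 21 = -1
x=9: ŷ = 14 + 9 = 23; e = 23.2 − 23 = 0.2
x=11: ŷ = 14 + 11 = 25; e = 23.6 − 25 = -1.4
x=13: ŷ = 14 + 13 = 27; e = 31.8 − 27 = 4.8
x=15: ŷ = 14 + 15 = 29; e = 26.4 − 29 = -2.6
x=17: ŷ = 14 + 17 = 31; e = 32.4 − 31 = 1.4
x=19: ŷ = 14 + 19 = 33; e = 31.6 − 33 = -1.4
SSE = 1 + 0.04 + 1.96 + 23.04 + 6.76 + 1.96 + 1.96 = 36.72
s = √(36.72/5) = 2.70998
e/s = -1.4 / 2.70998 = -0.52

-0.52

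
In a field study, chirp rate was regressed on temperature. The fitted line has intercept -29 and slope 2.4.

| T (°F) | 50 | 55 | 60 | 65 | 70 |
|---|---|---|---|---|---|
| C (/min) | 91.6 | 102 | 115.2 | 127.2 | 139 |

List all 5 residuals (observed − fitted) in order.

T=50: Ĉ = -29 + 2.4·50 = 91; e = 91.6 − 91 = 0.6
T=55: Ĉ = -29 + 2.4·55 = 103; e = 102 − 103 = -1
T=60: Ĉ = -29 + 2.4·60 = 115; e = 115.2 − 115 = 0.2
T=65: Ĉ = -29 + 2.4·65 = 127; e = 127.2 − 127 = 0.2
T=70: Ĉ = -29 + 2.4·70 = 139; e = 139 − 139 = 0

0.6, -1, 0.2, 0.2, 0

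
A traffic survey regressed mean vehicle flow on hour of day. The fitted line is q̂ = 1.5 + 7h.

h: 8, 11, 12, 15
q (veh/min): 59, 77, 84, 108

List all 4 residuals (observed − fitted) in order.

1.5, -1.5, -1.5, 1.5

h=8: q̂ = 1.5 + 7·8 = 57.5; r = 59 − 57.5 = 1.5
h=11: q̂ = 1.5 + 7·11 = 78.5; r = 77 − 78.5 = -1.5
h=12: q̂ = 1.5 + 7·12 = 85.5; r = 84 − 85.5 = -1.5
h=15: q̂ = 1.5 + 7·15 = 106.5; r = 108 − 106.5 = 1.5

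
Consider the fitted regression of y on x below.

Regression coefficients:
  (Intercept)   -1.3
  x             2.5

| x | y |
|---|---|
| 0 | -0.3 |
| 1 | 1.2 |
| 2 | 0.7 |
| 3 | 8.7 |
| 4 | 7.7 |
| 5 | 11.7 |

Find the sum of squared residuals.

x=0: ŷ = -1.3 + 2.5·0 = -1.3; r = -0.3 − (-1.3) = 1
x=1: ŷ = -1.3 + 2.5·1 = 1.2; r = 1.2 − 1.2 = 0
x=2: ŷ = -1.3 + 2.5·2 = 3.7; r = 0.7 − 3.7 = -3
x=3: ŷ = -1.3 + 2.5·3 = 6.2; r = 8.7 − 6.2 = 2.5
x=4: ŷ = -1.3 + 2.5·4 = 8.7; r = 7.7 − 8.7 = -1
x=5: ŷ = -1.3 + 2.5·5 = 11.2; r = 11.7 − 11.2 = 0.5
SSE = 1 + 0 + 9 + 6.25 + 1 + 0.25 = 17.5

SSE = 17.5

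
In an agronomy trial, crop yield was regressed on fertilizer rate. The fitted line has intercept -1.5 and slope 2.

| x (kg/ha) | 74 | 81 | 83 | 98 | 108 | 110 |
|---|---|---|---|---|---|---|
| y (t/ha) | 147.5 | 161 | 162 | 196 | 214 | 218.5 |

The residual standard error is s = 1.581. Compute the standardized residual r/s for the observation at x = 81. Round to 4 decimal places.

0.3163

ŷ = -1.5 + 2·81 = 160.5
r = 161 − 160.5 = 0.5
r/s = 0.5 / 1.581 = 0.3163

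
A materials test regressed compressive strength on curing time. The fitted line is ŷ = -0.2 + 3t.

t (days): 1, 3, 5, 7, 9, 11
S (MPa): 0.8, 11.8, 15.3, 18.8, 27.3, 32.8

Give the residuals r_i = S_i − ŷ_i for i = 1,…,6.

t=1: ŷ = -0.2 + 3·1 = 2.8; r = 0.8 − 2.8 = -2
t=3: ŷ = -0.2 + 3·3 = 8.8; r = 11.8 − 8.8 = 3
t=5: ŷ = -0.2 + 3·5 = 14.8; r = 15.3 − 14.8 = 0.5
t=7: ŷ = -0.2 + 3·7 = 20.8; r = 18.8 − 20.8 = -2
t=9: ŷ = -0.2 + 3·9 = 26.8; r = 27.3 − 26.8 = 0.5
t=11: ŷ = -0.2 + 3·11 = 32.8; r = 32.8 − 32.8 = 0

-2, 3, 0.5, -2, 0.5, 0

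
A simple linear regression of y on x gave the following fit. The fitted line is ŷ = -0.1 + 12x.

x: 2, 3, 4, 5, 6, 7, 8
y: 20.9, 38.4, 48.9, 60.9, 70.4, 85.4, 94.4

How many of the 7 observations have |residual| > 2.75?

1

x=2: ŷ = -0.1 + 12·2 = 23.9; e = 20.9 − 23.9 = -3
x=3: ŷ = -0.1 + 12·3 = 35.9; e = 38.4 − 35.9 = 2.5
x=4: ŷ = -0.1 + 12·4 = 47.9; e = 48.9 − 47.9 = 1
x=5: ŷ = -0.1 + 12·5 = 59.9; e = 60.9 − 59.9 = 1
x=6: ŷ = -0.1 + 12·6 = 71.9; e = 70.4 − 71.9 = -1.5
x=7: ŷ = -0.1 + 12·7 = 83.9; e = 85.4 − 83.9 = 1.5
x=8: ŷ = -0.1 + 12·8 = 95.9; e = 94.4 − 95.9 = -1.5
|e| > 2.75: x=2 (|e|=3) → 1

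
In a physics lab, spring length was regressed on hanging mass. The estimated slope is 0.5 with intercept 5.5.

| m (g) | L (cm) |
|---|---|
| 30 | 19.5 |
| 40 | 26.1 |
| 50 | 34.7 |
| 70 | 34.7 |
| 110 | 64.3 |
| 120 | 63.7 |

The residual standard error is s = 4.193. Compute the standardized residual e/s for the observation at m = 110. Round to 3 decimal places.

0.906

L̂ = 5.5 + 0.5·110 = 60.5
e = 64.3 − 60.5 = 3.8
e/s = 3.8 / 4.193 = 0.906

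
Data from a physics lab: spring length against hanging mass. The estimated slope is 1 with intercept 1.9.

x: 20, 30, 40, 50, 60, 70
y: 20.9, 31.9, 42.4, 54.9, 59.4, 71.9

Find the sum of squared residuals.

x=20: ŷ = 1.9 + 20 = 21.9; r = 20.9 − 21.9 = -1
x=30: ŷ = 1.9 + 30 = 31.9; r = 31.9 − 31.9 = 0
x=40: ŷ = 1.9 + 40 = 41.9; r = 42.4 − 41.9 = 0.5
x=50: ŷ = 1.9 + 50 = 51.9; r = 54.9 − 51.9 = 3
x=60: ŷ = 1.9 + 60 = 61.9; r = 59.4 − 61.9 = -2.5
x=70: ŷ = 1.9 + 70 = 71.9; r = 71.9 − 71.9 = 0
SSE = 1 + 0 + 0.25 + 9 + 6.25 + 0 = 16.5

SSE = 16.5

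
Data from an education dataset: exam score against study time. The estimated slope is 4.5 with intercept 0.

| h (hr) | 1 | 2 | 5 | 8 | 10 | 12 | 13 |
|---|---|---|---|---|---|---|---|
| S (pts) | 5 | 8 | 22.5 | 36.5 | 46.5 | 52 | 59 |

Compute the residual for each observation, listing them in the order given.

h=1: Ŝ = 4.5·1 = 4.5; e = 5 − 4.5 = 0.5
h=2: Ŝ = 4.5·2 = 9; e = 8 − 9 = -1
h=5: Ŝ = 4.5·5 = 22.5; e = 22.5 − 22.5 = 0
h=8: Ŝ = 4.5·8 = 36; e = 36.5 − 36 = 0.5
h=10: Ŝ = 4.5·10 = 45; e = 46.5 − 45 = 1.5
h=12: Ŝ = 4.5·12 = 54; e = 52 − 54 = -2
h=13: Ŝ = 4.5·13 = 58.5; e = 59 − 58.5 = 0.5

0.5, -1, 0, 0.5, 1.5, -2, 0.5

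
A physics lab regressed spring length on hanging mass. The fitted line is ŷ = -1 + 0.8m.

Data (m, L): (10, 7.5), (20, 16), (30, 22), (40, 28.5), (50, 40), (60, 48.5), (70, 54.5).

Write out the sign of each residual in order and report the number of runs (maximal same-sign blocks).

4 runs

m=10: ŷ = -1 + 0.8·10 = 7; e = 7.5 − 7 = 0.5
m=20: ŷ = -1 + 0.8·20 = 15; e = 16 − 15 = 1
m=30: ŷ = -1 + 0.8·30 = 23; e = 22 − 23 = -1
m=40: ŷ = -1 + 0.8·40 = 31; e = 28.5 − 31 = -2.5
m=50: ŷ = -1 + 0.8·50 = 39; e = 40 − 39 = 1
m=60: ŷ = -1 + 0.8·60 = 47; e = 48.5 − 47 = 1.5
m=70: ŷ = -1 + 0.8·70 = 55; e = 54.5 − 55 = -0.5
Signs: + + − − + + −
Runs: +×2, −×2, +×2, −×1 → 4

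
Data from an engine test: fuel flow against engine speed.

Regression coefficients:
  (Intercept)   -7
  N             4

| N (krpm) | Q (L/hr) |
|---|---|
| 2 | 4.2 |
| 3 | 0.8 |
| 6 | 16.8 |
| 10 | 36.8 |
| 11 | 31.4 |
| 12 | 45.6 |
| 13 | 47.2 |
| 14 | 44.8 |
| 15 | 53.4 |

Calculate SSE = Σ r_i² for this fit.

N=2: ŷ = -7 + 4·2 = 1; r = 4.2 − 1 = 3.2
N=3: ŷ = -7 + 4·3 = 5; r = 0.8 − 5 = -4.2
N=6: ŷ = -7 + 4·6 = 17; r = 16.8 − 17 = -0.2
N=10: ŷ = -7 + 4·10 = 33; r = 36.8 − 33 = 3.8
N=11: ŷ = -7 + 4·11 = 37; r = 31.4 − 37 = -5.6
N=12: ŷ = -7 + 4·12 = 41; r = 45.6 − 41 = 4.6
N=13: ŷ = -7 + 4·13 = 45; r = 47.2 − 45 = 2.2
N=14: ŷ = -7 + 4·14 = 49; r = 44.8 − 49 = -4.2
N=15: ŷ = -7 + 4·15 = 53; r = 53.4 − 53 = 0.4
SSE = 10.24 + 17.64 + 0.04 + 14.44 + 31.36 + 21.16 + 4.84 + 17.64 + 0.16 = 117.52

SSE = 117.52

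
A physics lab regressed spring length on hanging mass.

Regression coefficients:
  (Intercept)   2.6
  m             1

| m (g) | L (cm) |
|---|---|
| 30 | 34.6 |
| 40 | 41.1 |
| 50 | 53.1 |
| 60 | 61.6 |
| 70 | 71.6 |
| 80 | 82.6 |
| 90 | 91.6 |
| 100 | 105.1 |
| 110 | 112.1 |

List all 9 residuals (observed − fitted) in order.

m=30: ŷ = 2.6 + 30 = 32.6; e = 34.6 − 32.6 = 2
m=40: ŷ = 2.6 + 40 = 42.6; e = 41.1 − 42.6 = -1.5
m=50: ŷ = 2.6 + 50 = 52.6; e = 53.1 − 52.6 = 0.5
m=60: ŷ = 2.6 + 60 = 62.6; e = 61.6 − 62.6 = -1
m=70: ŷ = 2.6 + 70 = 72.6; e = 71.6 − 72.6 = -1
m=80: ŷ = 2.6 + 80 = 82.6; e = 82.6 − 82.6 = 0
m=90: ŷ = 2.6 + 90 = 92.6; e = 91.6 − 92.6 = -1
m=100: ŷ = 2.6 + 100 = 102.6; e = 105.1 − 102.6 = 2.5
m=110: ŷ = 2.6 + 110 = 112.6; e = 112.1 − 112.6 = -0.5

2, -1.5, 0.5, -1, -1, 0, -1, 2.5, -0.5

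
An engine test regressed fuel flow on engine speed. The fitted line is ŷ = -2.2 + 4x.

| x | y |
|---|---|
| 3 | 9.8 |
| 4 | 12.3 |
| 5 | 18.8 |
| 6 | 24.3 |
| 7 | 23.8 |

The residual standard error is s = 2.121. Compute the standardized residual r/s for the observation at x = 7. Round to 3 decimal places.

ŷ = -2.2 + 4·7 = 25.8
r = 23.8 − 25.8 = -2
r/s = -2 / 2.121 = -0.943

-0.943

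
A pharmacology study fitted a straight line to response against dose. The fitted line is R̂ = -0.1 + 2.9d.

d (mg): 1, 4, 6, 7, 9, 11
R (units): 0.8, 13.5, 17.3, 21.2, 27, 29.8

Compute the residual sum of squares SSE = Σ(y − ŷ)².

d=1: R̂ = -0.1 + 2.9·1 = 2.8; e = 0.8 − 2.8 = -2
d=4: R̂ = -0.1 + 2.9·4 = 11.5; e = 13.5 − 11.5 = 2
d=6: R̂ = -0.1 + 2.9·6 = 17.3; e = 17.3 − 17.3 = 0
d=7: R̂ = -0.1 + 2.9·7 = 20.2; e = 21.2 − 20.2 = 1
d=9: R̂ = -0.1 + 2.9·9 = 26; e = 27 − 26 = 1
d=11: R̂ = -0.1 + 2.9·11 = 31.8; e = 29.8 − 31.8 = -2
SSE = 4 + 4 + 0 + 1 + 1 + 4 = 14

SSE = 14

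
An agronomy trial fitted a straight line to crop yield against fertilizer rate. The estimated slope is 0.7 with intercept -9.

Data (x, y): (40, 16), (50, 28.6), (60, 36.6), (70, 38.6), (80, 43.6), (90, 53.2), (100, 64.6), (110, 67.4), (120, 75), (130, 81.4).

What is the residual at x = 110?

e = -0.6

ŷ = -9 + 0.7·110 = 68
e = 67.4 − 68 = -0.6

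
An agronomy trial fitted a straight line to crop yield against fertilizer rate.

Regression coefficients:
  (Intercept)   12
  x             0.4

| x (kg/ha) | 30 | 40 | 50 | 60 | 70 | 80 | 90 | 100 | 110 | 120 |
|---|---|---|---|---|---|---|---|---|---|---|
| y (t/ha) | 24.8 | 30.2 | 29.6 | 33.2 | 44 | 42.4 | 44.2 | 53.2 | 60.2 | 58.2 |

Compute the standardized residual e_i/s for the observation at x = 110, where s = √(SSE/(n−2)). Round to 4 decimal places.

1.3772

x=30: ŷ = 12 + 0.4·30 = 24; e = 24.8 − 24 = 0.8
x=40: ŷ = 12 + 0.4·40 = 28; e = 30.2 − 28 = 2.2
x=50: ŷ = 12 + 0.4·50 = 32; e = 29.6 − 32 = -2.4
x=60: ŷ = 12 + 0.4·60 = 36; e = 33.2 − 36 = -2.8
x=70: ŷ = 12 + 0.4·70 = 40; e = 44 − 40 = 4
x=80: ŷ = 12 + 0.4·80 = 44; e = 42.4 − 44 = -1.6
x=90: ŷ = 12 + 0.4·90 = 48; e = 44.2 − 48 = -3.8
x=100: ŷ = 12 + 0.4·100 = 52; e = 53.2 − 52 = 1.2
x=110: ŷ = 12 + 0.4·110 = 56; e = 60.2 − 56 = 4.2
x=120: ŷ = 12 + 0.4·120 = 60; e = 58.2 − 60 = -1.8
SSE = 0.64 + 4.84 + 5.76 + 7.84 + 16 + 2.56 + 14.44 + 1.44 + 17.64 + 3.24 = 74.4
s = √(74.4/8) = 3.04959
e/s = 4.2 / 3.04959 = 1.3772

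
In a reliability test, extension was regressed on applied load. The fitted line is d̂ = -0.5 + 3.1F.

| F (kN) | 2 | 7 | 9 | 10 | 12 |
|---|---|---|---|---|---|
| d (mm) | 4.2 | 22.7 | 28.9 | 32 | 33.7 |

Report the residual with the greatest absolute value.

r = -3

F=2: d̂ = -0.5 + 3.1·2 = 5.7; r = 4.2 − 5.7 = -1.5
F=7: d̂ = -0.5 + 3.1·7 = 21.2; r = 22.7 − 21.2 = 1.5
F=9: d̂ = -0.5 + 3.1·9 = 27.4; r = 28.9 − 27.4 = 1.5
F=10: d̂ = -0.5 + 3.1·10 = 30.5; r = 32 − 30.5 = 1.5
F=12: d̂ = -0.5 + 3.1·12 = 36.7; r = 33.7 − 36.7 = -3
Largest |r| is 3 at F = 12, residual -3.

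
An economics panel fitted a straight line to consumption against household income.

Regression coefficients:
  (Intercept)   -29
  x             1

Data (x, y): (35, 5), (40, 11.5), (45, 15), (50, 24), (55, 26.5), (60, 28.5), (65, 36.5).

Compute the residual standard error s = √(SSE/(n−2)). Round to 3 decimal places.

x=35: ŷ = -29 + 35 = 6; r = 5 − 6 = -1
x=40: ŷ = -29 + 40 = 11; r = 11.5 − 11 = 0.5
x=45: ŷ = -29 + 45 = 16; r = 15 − 16 = -1
x=50: ŷ = -29 + 50 = 21; r = 24 − 21 = 3
x=55: ŷ = -29 + 55 = 26; r = 26.5 − 26 = 0.5
x=60: ŷ = -29 + 60 = 31; r = 28.5 − 31 = -2.5
x=65: ŷ = -29 + 65 = 36; r = 36.5 − 36 = 0.5
SSE = 1 + 0.25 + 1 + 9 + 0.25 + 6.25 + 0.25 = 18
s = √(18/5) = √3.6 ≈ 1.897

s = 1.897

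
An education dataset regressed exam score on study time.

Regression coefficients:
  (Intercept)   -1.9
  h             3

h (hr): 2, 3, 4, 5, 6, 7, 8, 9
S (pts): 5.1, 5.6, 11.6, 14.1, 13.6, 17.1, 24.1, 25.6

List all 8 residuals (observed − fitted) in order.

1, -1.5, 1.5, 1, -2.5, -2, 2, 0.5

h=2: ŷ = -1.9 + 3·2 = 4.1; e = 5.1 − 4.1 = 1
h=3: ŷ = -1.9 + 3·3 = 7.1; e = 5.6 − 7.1 = -1.5
h=4: ŷ = -1.9 + 3·4 = 10.1; e = 11.6 − 10.1 = 1.5
h=5: ŷ = -1.9 + 3·5 = 13.1; e = 14.1 − 13.1 = 1
h=6: ŷ = -1.9 + 3·6 = 16.1; e = 13.6 − 16.1 = -2.5
h=7: ŷ = -1.9 + 3·7 = 19.1; e = 17.1 − 19.1 = -2
h=8: ŷ = -1.9 + 3·8 = 22.1; e = 24.1 − 22.1 = 2
h=9: ŷ = -1.9 + 3·9 = 25.1; e = 25.6 − 25.1 = 0.5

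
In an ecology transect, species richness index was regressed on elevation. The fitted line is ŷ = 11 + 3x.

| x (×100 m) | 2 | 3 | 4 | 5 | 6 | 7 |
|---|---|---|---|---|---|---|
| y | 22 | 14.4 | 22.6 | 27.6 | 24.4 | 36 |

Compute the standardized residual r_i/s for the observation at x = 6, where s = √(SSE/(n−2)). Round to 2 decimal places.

-0.94

x=2: ŷ = 11 + 3·2 = 17; r = 22 − 17 = 5
x=3: ŷ = 11 + 3·3 = 20; r = 14.4 − 20 = -5.6
x=4: ŷ = 11 + 3·4 = 23; r = 22.6 − 23 = -0.4
x=5: ŷ = 11 + 3·5 = 26; r = 27.6 − 26 = 1.6
x=6: ŷ = 11 + 3·6 = 29; r = 24.4 − 29 = -4.6
x=7: ŷ = 11 + 3·7 = 32; r = 36 − 32 = 4
SSE = 25 + 31.36 + 0.16 + 2.56 + 21.16 + 16 = 96.24
s = √(96.24/4) = 4.9051
r/s = -4.6 / 4.9051 = -0.94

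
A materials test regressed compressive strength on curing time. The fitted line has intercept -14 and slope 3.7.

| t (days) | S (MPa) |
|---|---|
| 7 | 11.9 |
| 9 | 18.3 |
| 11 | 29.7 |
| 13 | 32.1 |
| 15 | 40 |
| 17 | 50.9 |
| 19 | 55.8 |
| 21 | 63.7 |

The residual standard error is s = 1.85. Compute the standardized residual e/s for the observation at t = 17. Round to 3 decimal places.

1.081

ŷ = -14 + 3.7·17 = 48.9
e = 50.9 − 48.9 = 2
e/s = 2 / 1.85 = 1.081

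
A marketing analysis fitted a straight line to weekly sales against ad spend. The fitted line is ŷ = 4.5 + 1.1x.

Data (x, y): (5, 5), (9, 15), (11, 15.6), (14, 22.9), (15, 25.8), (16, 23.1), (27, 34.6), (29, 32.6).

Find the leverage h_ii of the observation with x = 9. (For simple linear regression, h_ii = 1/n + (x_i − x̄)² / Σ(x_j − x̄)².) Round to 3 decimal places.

x̄ = (5 + 9 + 11 + 14 + 15 + 16 + 27 + 29)/8 = 15.75
Σ(x − x̄)² = 115.562 + 45.5625 + 22.5625 + 3.0625 + 0.5625 + 0.0625 + 126.562 + 175.562 = 489.5
h = 1/8 + (-6.75)²/489.5 = 0.125 + 0.0930797 = 0.218

h = 0.218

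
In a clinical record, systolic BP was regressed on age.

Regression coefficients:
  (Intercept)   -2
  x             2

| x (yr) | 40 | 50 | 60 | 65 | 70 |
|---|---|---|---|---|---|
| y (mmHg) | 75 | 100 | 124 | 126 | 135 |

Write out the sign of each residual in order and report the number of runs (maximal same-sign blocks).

x=40: ŷ = -2 + 2·40 = 78; e = 75 − 78 = -3
x=50: ŷ = -2 + 2·50 = 98; e = 100 − 98 = 2
x=60: ŷ = -2 + 2·60 = 118; e = 124 − 118 = 6
x=65: ŷ = -2 + 2·65 = 128; e = 126 − 128 = -2
x=70: ŷ = -2 + 2·70 = 138; e = 135 − 138 = -3
Signs: − + + − −
Runs: −×1, +×2, −×2 → 3

3 runs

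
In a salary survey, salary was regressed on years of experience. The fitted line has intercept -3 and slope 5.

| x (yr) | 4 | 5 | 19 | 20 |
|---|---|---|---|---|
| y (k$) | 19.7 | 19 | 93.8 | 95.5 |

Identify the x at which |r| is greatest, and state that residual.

x = 5, r = -3

x=4: ŷ = -3 + 5·4 = 17; r = 19.7 − 17 = 2.7
x=5: ŷ = -3 + 5·5 = 22; r = 19 − 22 = -3
x=19: ŷ = -3 + 5·19 = 92; r = 93.8 − 92 = 1.8
x=20: ŷ = -3 + 5·20 = 97; r = 95.5 − 97 = -1.5
Largest |r| is 3 at x = 5, residual -3.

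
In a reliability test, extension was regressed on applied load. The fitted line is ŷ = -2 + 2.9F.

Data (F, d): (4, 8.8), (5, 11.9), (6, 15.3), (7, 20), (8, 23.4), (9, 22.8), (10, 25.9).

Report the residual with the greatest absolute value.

e = 2.2

F=4: ŷ = -2 + 2.9·4 = 9.6; e = 8.8 − 9.6 = -0.8
F=5: ŷ = -2 + 2.9·5 = 12.5; e = 11.9 − 12.5 = -0.6
F=6: ŷ = -2 + 2.9·6 = 15.4; e = 15.3 − 15.4 = -0.1
F=7: ŷ = -2 + 2.9·7 = 18.3; e = 20 − 18.3 = 1.7
F=8: ŷ = -2 + 2.9·8 = 21.2; e = 23.4 − 21.2 = 2.2
F=9: ŷ = -2 + 2.9·9 = 24.1; e = 22.8 − 24.1 = -1.3
F=10: ŷ = -2 + 2.9·10 = 27; e = 25.9 − 27 = -1.1
Largest |e| is 2.2 at F = 8, residual 2.2.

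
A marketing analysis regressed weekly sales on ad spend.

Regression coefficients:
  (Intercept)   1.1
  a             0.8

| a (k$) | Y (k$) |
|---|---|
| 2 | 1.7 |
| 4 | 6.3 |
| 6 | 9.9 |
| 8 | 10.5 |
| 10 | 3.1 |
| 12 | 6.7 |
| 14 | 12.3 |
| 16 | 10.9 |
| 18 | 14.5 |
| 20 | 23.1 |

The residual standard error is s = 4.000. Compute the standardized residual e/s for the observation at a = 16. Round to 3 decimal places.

-0.750

ŷ = 1.1 + 0.8·16 = 13.9
e = 10.9 − 13.9 = -3
e/s = -3 / 4.000 = -0.750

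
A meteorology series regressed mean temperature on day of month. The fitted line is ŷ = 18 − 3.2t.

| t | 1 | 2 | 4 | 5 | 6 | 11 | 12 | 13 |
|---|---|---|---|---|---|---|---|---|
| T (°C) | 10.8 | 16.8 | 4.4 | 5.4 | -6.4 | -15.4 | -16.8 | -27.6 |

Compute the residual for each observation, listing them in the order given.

-4, 5.2, -0.8, 3.4, -5.2, 1.8, 3.6, -4

t=1: ŷ = 18 − 3.2·1 = 14.8; e = 10.8 − 14.8 = -4
t=2: ŷ = 18 − 3.2·2 = 11.6; e = 16.8 − 11.6 = 5.2
t=4: ŷ = 18 − 3.2·4 = 5.2; e = 4.4 − 5.2 = -0.8
t=5: ŷ = 18 − 3.2·5 = 2; e = 5.4 − 2 = 3.4
t=6: ŷ = 18 − 3.2·6 = -1.2; e = -6.4 − (-1.2) = -5.2
t=11: ŷ = 18 − 3.2·11 = -17.2; e = -15.4 − (-17.2) = 1.8
t=12: ŷ = 18 − 3.2·12 = -20.4; e = -16.8 − (-20.4) = 3.6
t=13: ŷ = 18 − 3.2·13 = -23.6; e = -27.6 − (-23.6) = -4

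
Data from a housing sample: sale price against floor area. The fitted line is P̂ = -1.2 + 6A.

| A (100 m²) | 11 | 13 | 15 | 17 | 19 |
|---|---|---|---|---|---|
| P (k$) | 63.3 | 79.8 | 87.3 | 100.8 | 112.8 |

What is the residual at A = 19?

P̂ = -1.2 + 6·19 = 112.8
e = 112.8 − 112.8 = 0

e = 0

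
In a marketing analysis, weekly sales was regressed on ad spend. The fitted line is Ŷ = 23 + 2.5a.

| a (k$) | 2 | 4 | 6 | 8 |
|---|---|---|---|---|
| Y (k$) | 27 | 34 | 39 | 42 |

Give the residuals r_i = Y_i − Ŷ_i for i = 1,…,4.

-1, 1, 1, -1

a=2: Ŷ = 23 + 2.5·2 = 28; r = 27 − 28 = -1
a=4: Ŷ = 23 + 2.5·4 = 33; r = 34 − 33 = 1
a=6: Ŷ = 23 + 2.5·6 = 38; r = 39 − 38 = 1
a=8: Ŷ = 23 + 2.5·8 = 43; r = 42 − 43 = -1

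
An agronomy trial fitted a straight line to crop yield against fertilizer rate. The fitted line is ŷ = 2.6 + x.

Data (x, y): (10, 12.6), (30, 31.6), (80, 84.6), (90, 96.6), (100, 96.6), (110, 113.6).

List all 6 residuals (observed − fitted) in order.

0, -1, 2, 4, -6, 1

x=10: ŷ = 2.6 + 10 = 12.6; e = 12.6 − 12.6 = 0
x=30: ŷ = 2.6 + 30 = 32.6; e = 31.6 − 32.6 = -1
x=80: ŷ = 2.6 + 80 = 82.6; e = 84.6 − 82.6 = 2
x=90: ŷ = 2.6 + 90 = 92.6; e = 96.6 − 92.6 = 4
x=100: ŷ = 2.6 + 100 = 102.6; e = 96.6 − 102.6 = -6
x=110: ŷ = 2.6 + 110 = 112.6; e = 113.6 − 112.6 = 1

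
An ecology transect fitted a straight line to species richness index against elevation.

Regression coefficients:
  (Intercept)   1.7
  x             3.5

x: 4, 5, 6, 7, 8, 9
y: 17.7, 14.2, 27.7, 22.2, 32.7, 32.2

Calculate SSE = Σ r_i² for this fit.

SSE = 80

x=4: ŷ = 1.7 + 3.5·4 = 15.7; r = 17.7 − 15.7 = 2
x=5: ŷ = 1.7 + 3.5·5 = 19.2; r = 14.2 − 19.2 = -5
x=6: ŷ = 1.7 + 3.5·6 = 22.7; r = 27.7 − 22.7 = 5
x=7: ŷ = 1.7 + 3.5·7 = 26.2; r = 22.2 − 26.2 = -4
x=8: ŷ = 1.7 + 3.5·8 = 29.7; r = 32.7 − 29.7 = 3
x=9: ŷ = 1.7 + 3.5·9 = 33.2; r = 32.2 − 33.2 = -1
SSE = 4 + 25 + 25 + 16 + 9 + 1 = 80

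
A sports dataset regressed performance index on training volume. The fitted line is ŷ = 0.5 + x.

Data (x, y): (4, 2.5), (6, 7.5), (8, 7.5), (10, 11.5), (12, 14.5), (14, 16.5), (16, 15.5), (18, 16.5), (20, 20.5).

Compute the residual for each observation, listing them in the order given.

-2, 1, -1, 1, 2, 2, -1, -2, 0

x=4: ŷ = 0.5 + 4 = 4.5; e = 2.5 − 4.5 = -2
x=6: ŷ = 0.5 + 6 = 6.5; e = 7.5 − 6.5 = 1
x=8: ŷ = 0.5 + 8 = 8.5; e = 7.5 − 8.5 = -1
x=10: ŷ = 0.5 + 10 = 10.5; e = 11.5 − 10.5 = 1
x=12: ŷ = 0.5 + 12 = 12.5; e = 14.5 − 12.5 = 2
x=14: ŷ = 0.5 + 14 = 14.5; e = 16.5 − 14.5 = 2
x=16: ŷ = 0.5 + 16 = 16.5; e = 15.5 − 16.5 = -1
x=18: ŷ = 0.5 + 18 = 18.5; e = 16.5 − 18.5 = -2
x=20: ŷ = 0.5 + 20 = 20.5; e = 20.5 − 20.5 = 0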